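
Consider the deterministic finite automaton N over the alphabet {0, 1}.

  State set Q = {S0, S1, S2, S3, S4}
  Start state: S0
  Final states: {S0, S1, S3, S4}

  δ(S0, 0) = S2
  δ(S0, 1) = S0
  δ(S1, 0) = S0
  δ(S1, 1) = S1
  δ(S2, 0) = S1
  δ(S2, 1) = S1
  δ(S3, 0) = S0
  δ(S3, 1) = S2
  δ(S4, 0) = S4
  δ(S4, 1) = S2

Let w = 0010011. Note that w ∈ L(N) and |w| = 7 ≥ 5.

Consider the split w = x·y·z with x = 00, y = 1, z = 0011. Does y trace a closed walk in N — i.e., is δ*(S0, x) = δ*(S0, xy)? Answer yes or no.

yes

State sequence: S0 -0-> S2 -0-> S1 -1-> S1

After x (step 2): S1. After xy (step 3): S1.
They match, so y = 1 drives N around a cycle from S1 back to itself; pumping y any number of times keeps N in S1 before reading z, and xyⁱz ∈ L(N) for every i ≥ 0.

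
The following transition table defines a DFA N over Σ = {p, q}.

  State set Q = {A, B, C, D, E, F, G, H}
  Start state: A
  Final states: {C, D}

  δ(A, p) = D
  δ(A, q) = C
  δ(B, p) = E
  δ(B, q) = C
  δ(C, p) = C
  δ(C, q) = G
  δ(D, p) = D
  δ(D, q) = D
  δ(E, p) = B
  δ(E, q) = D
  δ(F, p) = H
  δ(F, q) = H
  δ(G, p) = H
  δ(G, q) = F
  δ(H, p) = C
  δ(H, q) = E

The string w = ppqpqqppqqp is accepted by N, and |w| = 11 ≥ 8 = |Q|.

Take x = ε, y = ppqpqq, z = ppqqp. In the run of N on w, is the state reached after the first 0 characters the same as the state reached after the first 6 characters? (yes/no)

no

Run of N on the first 6 characters of w = p p q p q q:
  step 0: A  (start)
  step 1: D  (read p: A→D)
  step 2: D  (read p: D→D)
  step 3: D  (read q: D→D)
  step 4: D  (read p: D→D)
  step 5: D  (read q: D→D)
  step 6: D  (read q: D→D)

After x (step 0): A. After xy (step 6): D.
They differ (A ≠ D), so y is not a cycle from the state after x; this split is not the one the pumping-lemma construction produces, and pumping y need not keep the string in L(N).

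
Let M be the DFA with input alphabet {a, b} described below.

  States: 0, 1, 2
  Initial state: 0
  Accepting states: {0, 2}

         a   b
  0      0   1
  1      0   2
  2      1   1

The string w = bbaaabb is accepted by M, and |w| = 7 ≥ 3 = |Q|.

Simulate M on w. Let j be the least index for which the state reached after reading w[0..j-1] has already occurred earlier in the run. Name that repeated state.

1

Run of M on w = b b a a a b b:
  step 0: 0  (start)
  step 1: 1  (read b: 0→1)
  step 2: 2  (read b: 1→2)
  step 3: 1  (read a: 2→1)   ← first repeat (1 seen earlier)
  step 4: 0  (read a: 1→0)
  step 5: 0  (read a: 0→0)
  step 6: 1  (read b: 0→1)
  step 7: 2  (read b: 1→2)

The earliest repeat is at step j = 3: M is in 1, which it already visited at step i = 1.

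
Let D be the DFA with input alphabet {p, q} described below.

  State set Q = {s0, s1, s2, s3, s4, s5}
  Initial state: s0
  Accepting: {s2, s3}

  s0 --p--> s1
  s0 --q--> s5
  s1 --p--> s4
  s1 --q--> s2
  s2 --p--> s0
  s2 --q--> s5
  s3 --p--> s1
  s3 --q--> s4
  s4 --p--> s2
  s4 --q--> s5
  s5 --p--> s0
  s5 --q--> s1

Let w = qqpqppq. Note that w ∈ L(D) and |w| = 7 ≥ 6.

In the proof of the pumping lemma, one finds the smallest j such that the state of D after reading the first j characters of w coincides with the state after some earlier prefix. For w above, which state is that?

s5

Run of D on w = q q p q p p q:
  step 0: s0  (start)
  step 1: s5  (read q: s0→s5)
  step 2: s1  (read q: s5→s1)
  step 3: s4  (read p: s1→s4)
  step 4: s5  (read q: s4→s5)   ← first repeat (s5 seen earlier)
  step 5: s0  (read p: s5→s0)
  step 6: s1  (read p: s0→s1)
  step 7: s2  (read q: s1→s2)

The earliest repeat is at step j = 4: D is in s5, which it already visited at step i = 1.
The DFA has 6 states, so the proof of the pumping lemma guarantees a repeated state among the first 6+1 visited; the segment between the two visits is the pumpable y.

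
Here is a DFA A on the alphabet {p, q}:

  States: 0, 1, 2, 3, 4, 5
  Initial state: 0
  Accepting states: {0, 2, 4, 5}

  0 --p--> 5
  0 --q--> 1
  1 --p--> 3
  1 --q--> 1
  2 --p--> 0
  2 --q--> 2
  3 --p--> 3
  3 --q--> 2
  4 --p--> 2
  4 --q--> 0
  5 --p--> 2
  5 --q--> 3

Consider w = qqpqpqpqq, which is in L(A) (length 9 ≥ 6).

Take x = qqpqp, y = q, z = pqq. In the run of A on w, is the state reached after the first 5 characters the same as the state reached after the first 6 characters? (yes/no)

State sequence: 0 -q-> 1 -q-> 1 -p-> 3 -q-> 2 -p-> 0 -q-> 1

After x (step 5): 0. After xy (step 6): 1.
They differ (0 ≠ 1), so y is not a cycle from the state after x; this split is not the one the pumping-lemma construction produces, and pumping y need not keep the string in L(A).

no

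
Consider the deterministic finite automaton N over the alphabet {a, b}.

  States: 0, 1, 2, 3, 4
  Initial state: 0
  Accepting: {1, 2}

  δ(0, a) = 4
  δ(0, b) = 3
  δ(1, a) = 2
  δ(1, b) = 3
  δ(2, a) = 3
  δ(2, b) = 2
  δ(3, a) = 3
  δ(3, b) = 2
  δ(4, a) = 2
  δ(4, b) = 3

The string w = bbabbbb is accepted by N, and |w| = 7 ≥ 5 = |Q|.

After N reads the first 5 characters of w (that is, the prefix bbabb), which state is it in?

2

Run of N on the first 5 characters of w = b b a b b:
  step 0: 0  (start)
  step 1: 3  (read b: 0→3)
  step 2: 2  (read b: 3→2)
  step 3: 3  (read a: 2→3)
  step 4: 2  (read b: 3→2)
  step 5: 2  (read b: 2→2)

After reading 5 characters, N is in state 2.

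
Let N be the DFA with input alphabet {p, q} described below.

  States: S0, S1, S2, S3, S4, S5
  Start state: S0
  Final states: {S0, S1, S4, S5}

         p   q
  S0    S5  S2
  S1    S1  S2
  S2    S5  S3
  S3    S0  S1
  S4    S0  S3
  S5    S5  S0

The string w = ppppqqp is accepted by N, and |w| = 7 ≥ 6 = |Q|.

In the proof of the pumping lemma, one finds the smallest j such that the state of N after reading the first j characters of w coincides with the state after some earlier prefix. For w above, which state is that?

State sequence: S0 -p-> S5 -p-> S5 -p-> S5 -p-> S5 -q-> S0 -q-> S2 -p-> S5
First repeat at step 2: S5 was already visited.

The earliest repeat is at step j = 2: N is in S5, which it already visited at step i = 1.

S5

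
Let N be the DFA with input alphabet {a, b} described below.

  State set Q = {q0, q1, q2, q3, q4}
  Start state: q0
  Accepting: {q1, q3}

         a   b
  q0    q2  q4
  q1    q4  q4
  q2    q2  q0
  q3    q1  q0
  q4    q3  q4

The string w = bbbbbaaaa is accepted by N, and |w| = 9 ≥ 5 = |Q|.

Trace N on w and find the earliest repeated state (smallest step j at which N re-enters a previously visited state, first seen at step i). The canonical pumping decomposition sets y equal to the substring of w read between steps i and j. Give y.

b

State sequence: q0 -b-> q4 -b-> q4 -b-> q4 -b-> q4 -b-> q4 -a-> q3 -a-> q1 -a-> q4 -a-> q3
First repeat at step 2: q4 was already visited.

So i = 1, j = 2, giving x = w[0:1] = b, y = w[1:2] = b, z = w[2:9] = bbbaaaa.
Check: |xy| = 2 ≤ 5 and |y| = 1 ≥ 1. Reading y takes N from q4 back to q4, so every xyⁱz is accepted.
With |Q| = 5, pigeonhole forces a state repeat no later than step 5; the substring read between the first and second visits to that state can be pumped.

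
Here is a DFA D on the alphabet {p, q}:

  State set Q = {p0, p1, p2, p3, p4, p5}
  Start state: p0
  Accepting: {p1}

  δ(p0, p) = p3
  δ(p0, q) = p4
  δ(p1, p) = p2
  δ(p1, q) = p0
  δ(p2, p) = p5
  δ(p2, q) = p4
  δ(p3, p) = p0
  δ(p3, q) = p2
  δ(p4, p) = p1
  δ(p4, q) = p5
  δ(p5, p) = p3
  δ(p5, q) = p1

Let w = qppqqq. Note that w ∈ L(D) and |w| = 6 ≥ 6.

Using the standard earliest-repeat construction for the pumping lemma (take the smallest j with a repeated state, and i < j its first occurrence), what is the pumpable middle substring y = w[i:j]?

ppq

State sequence: p0 -q-> p4 -p-> p1 -p-> p2 -q-> p4 -q-> p5 -q-> p1
First repeat at step 4: p4 was already visited.

So i = 1, j = 4, giving x = w[0:1] = q, y = w[1:4] = ppq, z = w[4:6] = qq.
Check: |xy| = 4 ≤ 6 and |y| = 3 ≥ 1. Reading y takes D from p4 back to p4, so every xyⁱz is accepted.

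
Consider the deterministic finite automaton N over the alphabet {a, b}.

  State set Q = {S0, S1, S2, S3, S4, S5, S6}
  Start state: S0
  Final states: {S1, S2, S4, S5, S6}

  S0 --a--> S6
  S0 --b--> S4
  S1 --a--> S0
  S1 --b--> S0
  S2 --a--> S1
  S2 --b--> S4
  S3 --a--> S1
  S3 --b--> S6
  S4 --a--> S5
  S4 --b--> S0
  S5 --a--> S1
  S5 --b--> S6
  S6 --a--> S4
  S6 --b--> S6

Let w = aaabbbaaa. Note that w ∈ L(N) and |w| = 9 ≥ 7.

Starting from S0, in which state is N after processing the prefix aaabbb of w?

Run of N on the first 6 characters of w = a a a b b b:
  step 0: S0  (start)
  step 1: S6  (read a: S0→S6)
  step 2: S4  (read a: S6→S4)
  step 3: S5  (read a: S4→S5)
  step 4: S6  (read b: S5→S6)
  step 5: S6  (read b: S6→S6)
  step 6: S6  (read b: S6→S6)

After reading 6 characters, N is in state S6.
(This kind of state-tracing is the core of the pumping-lemma construction: with 7 states, pigeonhole forces a repeat within the first 7 steps.)

S6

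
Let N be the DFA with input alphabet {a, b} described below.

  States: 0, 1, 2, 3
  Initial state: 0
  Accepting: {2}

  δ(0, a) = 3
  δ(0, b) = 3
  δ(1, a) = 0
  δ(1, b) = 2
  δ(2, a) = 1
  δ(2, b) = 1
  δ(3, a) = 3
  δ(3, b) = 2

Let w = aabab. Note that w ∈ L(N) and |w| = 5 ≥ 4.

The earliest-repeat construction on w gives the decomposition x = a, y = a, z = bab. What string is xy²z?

aaabab

xy^2z = a·a·a·bab = aaabab.
Reading y = a takes N from 3 back to 3, so after x·y·y the machine is still in 3, and z then leads to the accepting state 2. Hence aaabab ∈ L(N).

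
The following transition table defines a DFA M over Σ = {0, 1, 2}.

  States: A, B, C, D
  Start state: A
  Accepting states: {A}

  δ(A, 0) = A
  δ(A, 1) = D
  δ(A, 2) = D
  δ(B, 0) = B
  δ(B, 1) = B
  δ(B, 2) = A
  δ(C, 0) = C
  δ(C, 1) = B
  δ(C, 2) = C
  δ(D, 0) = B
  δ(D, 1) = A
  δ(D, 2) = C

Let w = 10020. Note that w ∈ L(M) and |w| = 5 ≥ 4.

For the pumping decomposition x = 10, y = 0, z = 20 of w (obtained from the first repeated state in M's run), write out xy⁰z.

1020

xy⁰z = xz = 10·20 = 1020.
Reading y = 0 takes M from B back to B, so after x the machine is still in B, and z then leads to the accepting state A. Hence 1020 ∈ L(M).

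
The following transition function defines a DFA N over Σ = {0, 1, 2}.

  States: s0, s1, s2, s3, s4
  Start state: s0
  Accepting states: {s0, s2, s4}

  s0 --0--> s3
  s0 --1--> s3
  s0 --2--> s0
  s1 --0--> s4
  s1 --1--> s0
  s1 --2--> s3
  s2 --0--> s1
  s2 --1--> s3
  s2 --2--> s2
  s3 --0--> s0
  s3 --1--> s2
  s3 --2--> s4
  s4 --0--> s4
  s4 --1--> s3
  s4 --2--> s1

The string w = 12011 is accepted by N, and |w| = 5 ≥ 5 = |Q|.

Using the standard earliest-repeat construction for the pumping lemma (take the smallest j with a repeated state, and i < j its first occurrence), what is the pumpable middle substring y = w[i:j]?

State sequence: s0 -1-> s3 -2-> s4 -0-> s4 -1-> s3 -1-> s2
First repeat at step 3: s4 was already visited.

So i = 2, j = 3, giving x = w[0:2] = 12, y = w[2:3] = 0, z = w[3:5] = 11.
Check: |xy| = 3 ≤ 5 and |y| = 1 ≥ 1. Reading y takes N from s4 back to s4, so every xyⁱz is accepted.
Since N has 5 states, any run of length ≥ 5 visits 5+1 states, so by pigeonhole some state repeats within the first 5 steps — that repeat gives the pumpable loop.

0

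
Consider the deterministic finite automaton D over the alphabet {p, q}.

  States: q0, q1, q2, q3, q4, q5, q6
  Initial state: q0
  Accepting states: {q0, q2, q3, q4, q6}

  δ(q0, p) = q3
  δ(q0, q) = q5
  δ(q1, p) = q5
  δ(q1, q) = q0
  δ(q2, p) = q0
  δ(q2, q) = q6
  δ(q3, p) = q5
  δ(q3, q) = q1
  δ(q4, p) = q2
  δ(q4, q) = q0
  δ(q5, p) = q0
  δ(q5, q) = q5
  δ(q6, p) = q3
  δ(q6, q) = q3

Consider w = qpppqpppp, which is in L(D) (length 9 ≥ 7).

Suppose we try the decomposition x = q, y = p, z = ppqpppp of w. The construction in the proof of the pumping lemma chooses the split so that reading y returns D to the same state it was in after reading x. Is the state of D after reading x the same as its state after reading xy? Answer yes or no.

Run of D on the first 2 characters of w = q p:
  step 0: q0  (start)
  step 1: q5  (read q: q0→q5)
  step 2: q0  (read p: q5→q0)

After x (step 1): q5. After xy (step 2): q0.
They differ (q5 ≠ q0), so y is not a cycle from the state after x; this split is not the one the pumping-lemma construction produces, and pumping y need not keep the string in L(D).

no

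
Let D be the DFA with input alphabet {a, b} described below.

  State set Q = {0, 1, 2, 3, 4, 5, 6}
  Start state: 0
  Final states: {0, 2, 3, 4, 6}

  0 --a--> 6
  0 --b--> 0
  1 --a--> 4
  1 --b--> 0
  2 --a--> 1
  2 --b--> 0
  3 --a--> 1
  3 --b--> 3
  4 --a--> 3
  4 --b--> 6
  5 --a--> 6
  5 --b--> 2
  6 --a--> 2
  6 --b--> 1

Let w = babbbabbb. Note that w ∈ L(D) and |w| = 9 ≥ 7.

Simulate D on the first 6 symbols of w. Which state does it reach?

State sequence: 0 -b-> 0 -a-> 6 -b-> 1 -b-> 0 -b-> 0 -a-> 6

After reading 6 characters, D is in state 6.

6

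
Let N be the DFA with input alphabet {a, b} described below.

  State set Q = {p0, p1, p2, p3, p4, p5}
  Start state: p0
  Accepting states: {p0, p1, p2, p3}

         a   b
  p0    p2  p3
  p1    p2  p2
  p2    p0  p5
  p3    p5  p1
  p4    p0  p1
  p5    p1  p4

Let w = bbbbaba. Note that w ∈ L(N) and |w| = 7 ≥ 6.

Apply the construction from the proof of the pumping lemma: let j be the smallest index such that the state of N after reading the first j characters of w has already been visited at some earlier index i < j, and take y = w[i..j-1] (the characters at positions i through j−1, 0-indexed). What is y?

Run of N on w = b b b b a b a:
  step 0: p0  (start)
  step 1: p3  (read b: p0→p3)
  step 2: p1  (read b: p3→p1)
  step 3: p2  (read b: p1→p2)
  step 4: p5  (read b: p2→p5)
  step 5: p1  (read a: p5→p1)   ← first repeat (p1 seen earlier)
  step 6: p2  (read b: p1→p2)
  step 7: p0  (read a: p2→p0)

So i = 2, j = 5, giving x = w[0:2] = bb, y = w[2:5] = bba, z = w[5:7] = ba.
Check: |xy| = 5 ≤ 6 and |y| = 3 ≥ 1. Reading y takes N from p1 back to p1, so every xyⁱz is accepted.

bba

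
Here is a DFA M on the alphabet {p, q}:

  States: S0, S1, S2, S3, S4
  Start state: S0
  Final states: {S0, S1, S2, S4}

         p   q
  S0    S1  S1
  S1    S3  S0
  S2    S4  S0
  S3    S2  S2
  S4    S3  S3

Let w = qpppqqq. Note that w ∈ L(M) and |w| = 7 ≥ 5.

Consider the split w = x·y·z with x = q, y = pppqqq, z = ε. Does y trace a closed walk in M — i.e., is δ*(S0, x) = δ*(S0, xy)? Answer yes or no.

State sequence: S0 -q-> S1 -p-> S3 -p-> S2 -p-> S4 -q-> S3 -q-> S2 -q-> S0

After x (step 1): S1. After xy (step 7): S0.
They differ (S1 ≠ S0), so y is not a cycle from the state after x; this split is not the one the pumping-lemma construction produces, and pumping y need not keep the string in L(M).

no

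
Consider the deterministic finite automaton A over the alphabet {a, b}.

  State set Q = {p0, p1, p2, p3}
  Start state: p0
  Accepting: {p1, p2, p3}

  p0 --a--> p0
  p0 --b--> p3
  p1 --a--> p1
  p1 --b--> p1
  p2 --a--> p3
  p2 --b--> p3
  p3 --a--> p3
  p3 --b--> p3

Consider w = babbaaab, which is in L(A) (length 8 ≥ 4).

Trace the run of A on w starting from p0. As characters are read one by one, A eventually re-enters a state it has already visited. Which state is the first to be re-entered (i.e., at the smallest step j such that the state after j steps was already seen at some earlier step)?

State sequence: p0 -b-> p3 -a-> p3 -b-> p3 -b-> p3 -a-> p3 -a-> p3 -a-> p3 -b-> p3
First repeat at step 2: p3 was already visited.

The earliest repeat is at step j = 2: A is in p3, which it already visited at step i = 1.
Pumping length from the standard proof: p = 4 (the number of states). The repeated state found above gives |xy| = j ≤ 4 and |y| = j − i ≥ 1.

p3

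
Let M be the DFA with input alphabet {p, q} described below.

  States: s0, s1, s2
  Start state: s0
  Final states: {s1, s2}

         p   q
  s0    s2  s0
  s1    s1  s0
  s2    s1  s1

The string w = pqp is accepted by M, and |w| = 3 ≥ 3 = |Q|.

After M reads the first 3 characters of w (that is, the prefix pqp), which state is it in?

State sequence: s0 -p-> s2 -q-> s1 -p-> s1

After reading 3 characters, M is in state s1.

s1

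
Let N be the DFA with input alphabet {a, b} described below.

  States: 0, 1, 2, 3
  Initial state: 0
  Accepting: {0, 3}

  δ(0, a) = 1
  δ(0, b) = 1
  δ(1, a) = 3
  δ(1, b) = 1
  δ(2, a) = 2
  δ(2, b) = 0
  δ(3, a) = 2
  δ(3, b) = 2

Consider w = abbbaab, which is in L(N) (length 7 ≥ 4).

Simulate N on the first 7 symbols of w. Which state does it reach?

Run of N on the first 7 characters of w = a b b b a a b:
  step 0: 0  (start)
  step 1: 1  (read a: 0→1)
  step 2: 1  (read b: 1→1)
  step 3: 1  (read b: 1→1)
  step 4: 1  (read b: 1→1)
  step 5: 3  (read a: 1→3)
  step 6: 2  (read a: 3→2)
  step 7: 0  (read b: 2→0)

After reading 7 characters, N is in state 0.

0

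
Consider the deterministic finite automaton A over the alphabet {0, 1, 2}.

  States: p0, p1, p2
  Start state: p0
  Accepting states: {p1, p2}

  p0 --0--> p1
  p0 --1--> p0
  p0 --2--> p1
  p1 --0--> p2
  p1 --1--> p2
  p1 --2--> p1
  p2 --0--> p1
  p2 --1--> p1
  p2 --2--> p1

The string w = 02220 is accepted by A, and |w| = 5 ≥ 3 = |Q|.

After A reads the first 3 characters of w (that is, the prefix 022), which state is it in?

Run of A on the first 3 characters of w = 0 2 2:
  step 0: p0  (start)
  step 1: p1  (read 0: p0→p1)
  step 2: p1  (read 2: p1→p1)
  step 3: p1  (read 2: p1→p1)

After reading 3 characters, A is in state p1.
(This kind of state-tracing is the core of the pumping-lemma construction: with 3 states, pigeonhole forces a repeat within the first 3 steps.)

p1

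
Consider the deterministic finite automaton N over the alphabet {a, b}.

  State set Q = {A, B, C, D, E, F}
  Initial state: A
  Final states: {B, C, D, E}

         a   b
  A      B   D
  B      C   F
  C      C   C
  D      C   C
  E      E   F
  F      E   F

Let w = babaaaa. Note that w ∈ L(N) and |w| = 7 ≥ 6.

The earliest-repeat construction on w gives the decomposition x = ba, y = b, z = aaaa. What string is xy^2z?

xy^2z = ba·b·b·aaaa = babbaaaa.
Reading y = b takes N from C back to C, so after x·y·y the machine is still in C, and z then leads to the accepting state C. Hence babbaaaa ∈ L(N).

babbaaaa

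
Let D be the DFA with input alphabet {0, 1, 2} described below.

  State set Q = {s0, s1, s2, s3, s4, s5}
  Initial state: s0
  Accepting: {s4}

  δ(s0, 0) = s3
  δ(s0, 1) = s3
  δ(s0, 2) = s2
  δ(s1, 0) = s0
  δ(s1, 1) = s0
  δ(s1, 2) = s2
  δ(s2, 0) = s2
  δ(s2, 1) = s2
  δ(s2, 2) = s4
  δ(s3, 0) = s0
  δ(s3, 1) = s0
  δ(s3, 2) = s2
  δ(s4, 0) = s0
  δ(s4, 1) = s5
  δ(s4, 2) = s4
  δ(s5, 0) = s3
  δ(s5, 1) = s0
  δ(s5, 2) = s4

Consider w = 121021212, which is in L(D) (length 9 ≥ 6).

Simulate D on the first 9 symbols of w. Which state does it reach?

s4

State sequence: s0 -1-> s3 -2-> s2 -1-> s2 -0-> s2 -2-> s4 -1-> s5 -2-> s4 -1-> s5 -2-> s4

After reading 9 characters, D is in state s4.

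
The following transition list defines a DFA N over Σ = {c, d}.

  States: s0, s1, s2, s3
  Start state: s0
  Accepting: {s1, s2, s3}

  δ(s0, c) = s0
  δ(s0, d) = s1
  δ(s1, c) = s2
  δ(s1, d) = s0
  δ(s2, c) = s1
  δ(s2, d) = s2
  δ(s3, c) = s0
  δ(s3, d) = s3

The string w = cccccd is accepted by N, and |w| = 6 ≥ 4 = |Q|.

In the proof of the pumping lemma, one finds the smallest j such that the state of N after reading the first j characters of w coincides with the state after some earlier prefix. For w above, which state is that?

s0

State sequence: s0 -c-> s0 -c-> s0 -c-> s0 -c-> s0 -c-> s0 -d-> s1
First repeat at step 1: s0 was already visited.

The earliest repeat is at step j = 1: N is in s0, which it already visited at step i = 0.
Pumping length from the standard proof: p = 4 (the number of states). The repeated state found above gives |xy| = j ≤ 4 and |y| = j − i ≥ 1.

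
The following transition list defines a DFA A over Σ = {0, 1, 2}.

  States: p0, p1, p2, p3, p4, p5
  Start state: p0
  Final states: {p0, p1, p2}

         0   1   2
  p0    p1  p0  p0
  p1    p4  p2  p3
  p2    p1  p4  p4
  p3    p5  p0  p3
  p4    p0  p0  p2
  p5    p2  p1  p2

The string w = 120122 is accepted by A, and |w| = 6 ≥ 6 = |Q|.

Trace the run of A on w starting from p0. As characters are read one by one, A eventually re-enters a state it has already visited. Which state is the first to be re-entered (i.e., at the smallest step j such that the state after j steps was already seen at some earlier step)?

Run of A on w = 1 2 0 1 2 2:
  step 0: p0  (start)
  step 1: p0  (read 1: p0→p0)   ← first repeat (p0 seen earlier)
  step 2: p0  (read 2: p0→p0)
  step 3: p1  (read 0: p0→p1)
  step 4: p2  (read 1: p1→p2)
  step 5: p4  (read 2: p2→p4)
  step 6: p2  (read 2: p4→p2)

The earliest repeat is at step j = 1: A is in p0, which it already visited at step i = 0.
With |Q| = 6, pigeonhole forces a state repeat no later than step 6; the substring read between the first and second visits to that state can be pumped.

p0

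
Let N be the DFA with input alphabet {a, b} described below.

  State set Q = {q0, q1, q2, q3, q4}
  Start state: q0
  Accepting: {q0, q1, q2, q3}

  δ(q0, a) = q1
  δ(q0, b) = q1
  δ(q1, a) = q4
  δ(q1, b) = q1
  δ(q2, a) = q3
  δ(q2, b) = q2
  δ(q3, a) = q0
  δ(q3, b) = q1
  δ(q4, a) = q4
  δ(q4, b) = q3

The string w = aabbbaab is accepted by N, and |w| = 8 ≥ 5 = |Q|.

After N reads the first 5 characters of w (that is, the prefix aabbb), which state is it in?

Run of N on the first 5 characters of w = a a b b b:
  step 0: q0  (start)
  step 1: q1  (read a: q0→q1)
  step 2: q4  (read a: q1→q4)
  step 3: q3  (read b: q4→q3)
  step 4: q1  (read b: q3→q1)
  step 5: q1  (read b: q1→q1)

After reading 5 characters, N is in state q1.

q1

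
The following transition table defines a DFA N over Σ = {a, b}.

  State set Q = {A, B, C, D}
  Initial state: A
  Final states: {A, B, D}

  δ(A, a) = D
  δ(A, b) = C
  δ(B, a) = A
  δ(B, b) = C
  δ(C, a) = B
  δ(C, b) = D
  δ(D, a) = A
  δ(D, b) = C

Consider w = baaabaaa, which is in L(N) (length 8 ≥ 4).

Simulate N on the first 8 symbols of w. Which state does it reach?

D

State sequence: A -b-> C -a-> B -a-> A -a-> D -b-> C -a-> B -a-> A -a-> D

After reading 8 characters, N is in state D.
(This kind of state-tracing is the core of the pumping-lemma construction: with 4 states, pigeonhole forces a repeat within the first 4 steps.)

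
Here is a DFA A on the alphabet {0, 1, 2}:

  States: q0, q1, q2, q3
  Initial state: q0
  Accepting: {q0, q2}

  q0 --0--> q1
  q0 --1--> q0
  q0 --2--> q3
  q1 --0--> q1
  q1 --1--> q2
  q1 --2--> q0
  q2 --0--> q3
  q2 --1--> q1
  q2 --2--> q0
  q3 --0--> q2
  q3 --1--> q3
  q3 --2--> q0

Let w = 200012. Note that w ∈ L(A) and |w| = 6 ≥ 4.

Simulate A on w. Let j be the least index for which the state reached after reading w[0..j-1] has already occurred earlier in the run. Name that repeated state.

q3

State sequence: q0 -2-> q3 -0-> q2 -0-> q3 -0-> q2 -1-> q1 -2-> q0
First repeat at step 3: q3 was already visited.

The earliest repeat is at step j = 3: A is in q3, which it already visited at step i = 1.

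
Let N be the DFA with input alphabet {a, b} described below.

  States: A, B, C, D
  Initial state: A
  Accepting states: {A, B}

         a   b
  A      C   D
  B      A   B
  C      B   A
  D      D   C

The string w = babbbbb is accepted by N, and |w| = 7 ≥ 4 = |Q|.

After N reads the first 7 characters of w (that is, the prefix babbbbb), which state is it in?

State sequence: A -b-> D -a-> D -b-> C -b-> A -b-> D -b-> C -b-> A

After reading 7 characters, N is in state A.

A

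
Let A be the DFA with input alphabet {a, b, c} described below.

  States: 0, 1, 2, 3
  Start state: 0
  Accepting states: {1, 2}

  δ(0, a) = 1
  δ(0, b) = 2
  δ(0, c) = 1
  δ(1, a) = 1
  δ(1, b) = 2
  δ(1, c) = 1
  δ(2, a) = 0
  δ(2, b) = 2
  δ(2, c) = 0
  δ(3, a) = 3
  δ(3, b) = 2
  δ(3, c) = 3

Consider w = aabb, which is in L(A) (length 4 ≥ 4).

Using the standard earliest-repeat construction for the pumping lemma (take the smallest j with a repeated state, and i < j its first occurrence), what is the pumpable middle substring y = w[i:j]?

State sequence: 0 -a-> 1 -a-> 1 -b-> 2 -b-> 2
First repeat at step 2: 1 was already visited.

So i = 1, j = 2, giving x = w[0:1] = a, y = w[1:2] = a, z = w[2:4] = bb.
Check: |xy| = 2 ≤ 4 and |y| = 1 ≥ 1. Reading y takes A from 1 back to 1, so every xyⁱz is accepted.

a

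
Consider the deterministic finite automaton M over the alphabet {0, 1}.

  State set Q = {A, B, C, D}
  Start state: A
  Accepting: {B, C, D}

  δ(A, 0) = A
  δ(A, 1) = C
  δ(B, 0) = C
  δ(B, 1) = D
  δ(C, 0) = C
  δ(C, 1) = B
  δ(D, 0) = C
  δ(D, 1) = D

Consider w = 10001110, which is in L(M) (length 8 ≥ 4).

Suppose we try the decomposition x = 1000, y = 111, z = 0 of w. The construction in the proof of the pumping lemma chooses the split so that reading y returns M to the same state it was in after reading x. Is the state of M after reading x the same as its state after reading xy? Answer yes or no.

no

Run of M on the first 7 characters of w = 1 0 0 0 1 1 1:
  step 0: A  (start)
  step 1: C  (read 1: A→C)
  step 2: C  (read 0: C→C)
  step 3: C  (read 0: C→C)
  step 4: C  (read 0: C→C)
  step 5: B  (read 1: C→B)
  step 6: D  (read 1: B→D)
  step 7: D  (read 1: D→D)

After x (step 4): C. After xy (step 7): D.
They differ (C ≠ D), so y is not a cycle from the state after x; this split is not the one the pumping-lemma construction produces, and pumping y need not keep the string in L(M).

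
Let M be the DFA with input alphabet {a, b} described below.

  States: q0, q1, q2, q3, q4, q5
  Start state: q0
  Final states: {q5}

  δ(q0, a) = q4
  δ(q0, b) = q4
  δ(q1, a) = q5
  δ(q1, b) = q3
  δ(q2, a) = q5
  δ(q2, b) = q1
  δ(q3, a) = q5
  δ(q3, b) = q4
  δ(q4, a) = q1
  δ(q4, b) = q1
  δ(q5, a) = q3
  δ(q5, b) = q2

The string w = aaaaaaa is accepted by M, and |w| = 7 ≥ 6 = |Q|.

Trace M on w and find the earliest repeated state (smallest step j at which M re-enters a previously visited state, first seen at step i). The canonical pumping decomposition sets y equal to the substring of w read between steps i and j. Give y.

aa

State sequence: q0 -a-> q4 -a-> q1 -a-> q5 -a-> q3 -a-> q5 -a-> q3 -a-> q5
First repeat at step 5: q5 was already visited.

So i = 3, j = 5, giving x = w[0:3] = aaa, y = w[3:5] = aa, z = w[5:7] = aa.
Check: |xy| = 5 ≤ 6 and |y| = 2 ≥ 1. Reading y takes M from q5 back to q5, so every xyⁱz is accepted.
With |Q| = 6, pigeonhole forces a state repeat no later than step 6; the substring read between the first and second visits to that state can be pumped.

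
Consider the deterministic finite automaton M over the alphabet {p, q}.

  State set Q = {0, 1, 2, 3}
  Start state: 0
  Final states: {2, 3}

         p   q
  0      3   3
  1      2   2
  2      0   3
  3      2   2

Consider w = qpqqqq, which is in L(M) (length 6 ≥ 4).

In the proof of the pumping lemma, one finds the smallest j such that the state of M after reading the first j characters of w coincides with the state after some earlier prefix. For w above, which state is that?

3

Run of M on w = q p q q q q:
  step 0: 0  (start)
  step 1: 3  (read q: 0→3)
  step 2: 2  (read p: 3→2)
  step 3: 3  (read q: 2→3)   ← first repeat (3 seen earlier)
  step 4: 2  (read q: 3→2)
  step 5: 3  (read q: 2→3)
  step 6: 2  (read q: 3→2)

The earliest repeat is at step j = 3: M is in 3, which it already visited at step i = 1.
With |Q| = 4, pigeonhole forces a state repeat no later than step 4; the substring read between the first and second visits to that state can be pumped.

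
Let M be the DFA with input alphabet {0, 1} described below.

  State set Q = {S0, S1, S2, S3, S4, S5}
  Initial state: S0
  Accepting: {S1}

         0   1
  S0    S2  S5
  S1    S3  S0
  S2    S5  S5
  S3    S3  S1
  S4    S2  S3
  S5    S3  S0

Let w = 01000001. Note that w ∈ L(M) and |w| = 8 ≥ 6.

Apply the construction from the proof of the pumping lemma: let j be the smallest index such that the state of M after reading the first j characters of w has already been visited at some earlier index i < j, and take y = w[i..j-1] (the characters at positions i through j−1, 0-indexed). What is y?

Run of M on w = 0 1 0 0 0 0 0 1:
  step 0: S0  (start)
  step 1: S2  (read 0: S0→S2)
  step 2: S5  (read 1: S2→S5)
  step 3: S3  (read 0: S5→S3)
  step 4: S3  (read 0: S3→S3)   ← first repeat (S3 seen earlier)
  step 5: S3  (read 0: S3→S3)
  step 6: S3  (read 0: S3→S3)
  step 7: S3  (read 0: S3→S3)
  step 8: S1  (read 1: S3→S1)

So i = 3, j = 4, giving x = w[0:3] = 010, y = w[3:4] = 0, z = w[4:8] = 0001.
Check: |xy| = 4 ≤ 6 and |y| = 1 ≥ 1. Reading y takes M from S3 back to S3, so every xyⁱz is accepted.
The DFA has 6 states, so the proof of the pumping lemma guarantees a repeated state among the first 6+1 visited; the segment between the two visits is the pumpable y.

0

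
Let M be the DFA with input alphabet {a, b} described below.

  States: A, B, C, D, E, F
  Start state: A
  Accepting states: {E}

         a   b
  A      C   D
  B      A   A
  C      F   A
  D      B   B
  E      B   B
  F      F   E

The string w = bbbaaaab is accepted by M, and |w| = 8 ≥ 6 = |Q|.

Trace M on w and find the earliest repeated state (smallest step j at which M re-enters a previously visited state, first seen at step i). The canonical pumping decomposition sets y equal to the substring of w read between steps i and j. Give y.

bbb

State sequence: A -b-> D -b-> B -b-> A -a-> C -a-> F -a-> F -a-> F -b-> E
First repeat at step 3: A was already visited.

So i = 0, j = 3, giving x = w[0:0] = ε, y = w[0:3] = bbb, z = w[3:8] = aaaab.
Check: |xy| = 3 ≤ 6 and |y| = 3 ≥ 1. Reading y takes M from A back to A, so every xyⁱz is accepted.
Since M has 6 states, any run of length ≥ 6 visits 6+1 states, so by pigeonhole some state repeats within the first 6 steps — that repeat gives the pumpable loop.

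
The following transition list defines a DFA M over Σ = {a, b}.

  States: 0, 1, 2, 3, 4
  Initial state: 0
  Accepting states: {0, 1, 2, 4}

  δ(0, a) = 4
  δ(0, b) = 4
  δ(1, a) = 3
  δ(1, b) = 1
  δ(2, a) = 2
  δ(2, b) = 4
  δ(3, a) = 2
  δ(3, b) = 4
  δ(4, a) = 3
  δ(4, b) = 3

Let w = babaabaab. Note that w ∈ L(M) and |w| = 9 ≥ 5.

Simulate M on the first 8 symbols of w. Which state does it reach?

2

State sequence: 0 -b-> 4 -a-> 3 -b-> 4 -a-> 3 -a-> 2 -b-> 4 -a-> 3 -a-> 2

After reading 8 characters, M is in state 2.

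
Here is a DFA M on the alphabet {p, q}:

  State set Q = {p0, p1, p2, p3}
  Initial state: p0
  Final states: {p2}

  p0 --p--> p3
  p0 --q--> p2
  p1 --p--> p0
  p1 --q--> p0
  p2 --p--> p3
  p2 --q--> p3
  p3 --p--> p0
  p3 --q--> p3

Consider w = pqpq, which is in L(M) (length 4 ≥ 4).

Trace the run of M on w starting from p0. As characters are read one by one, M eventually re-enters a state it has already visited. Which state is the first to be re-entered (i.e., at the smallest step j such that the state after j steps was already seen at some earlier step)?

State sequence: p0 -p-> p3 -q-> p3 -p-> p0 -q-> p2
First repeat at step 2: p3 was already visited.

The earliest repeat is at step j = 2: M is in p3, which it already visited at step i = 1.
Since M has 4 states, any run of length ≥ 4 visits 4+1 states, so by pigeonhole some state repeats within the first 4 steps — that repeat gives the pumpable loop.

p3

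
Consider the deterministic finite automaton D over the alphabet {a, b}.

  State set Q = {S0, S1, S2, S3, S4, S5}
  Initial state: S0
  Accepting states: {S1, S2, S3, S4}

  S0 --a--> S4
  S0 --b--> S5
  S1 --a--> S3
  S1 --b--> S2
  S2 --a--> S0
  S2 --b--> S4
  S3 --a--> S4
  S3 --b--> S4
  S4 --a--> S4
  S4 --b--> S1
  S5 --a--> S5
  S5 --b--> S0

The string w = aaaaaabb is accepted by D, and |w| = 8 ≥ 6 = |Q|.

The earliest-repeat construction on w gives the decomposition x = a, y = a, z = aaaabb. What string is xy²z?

xy^2z = a·a·a·aaaabb = aaaaaaabb.
Reading y = a takes D from S4 back to S4, so after x·y·y the machine is still in S4, and z then leads to the accepting state S2. Hence aaaaaaabb ∈ L(D).

aaaaaaabb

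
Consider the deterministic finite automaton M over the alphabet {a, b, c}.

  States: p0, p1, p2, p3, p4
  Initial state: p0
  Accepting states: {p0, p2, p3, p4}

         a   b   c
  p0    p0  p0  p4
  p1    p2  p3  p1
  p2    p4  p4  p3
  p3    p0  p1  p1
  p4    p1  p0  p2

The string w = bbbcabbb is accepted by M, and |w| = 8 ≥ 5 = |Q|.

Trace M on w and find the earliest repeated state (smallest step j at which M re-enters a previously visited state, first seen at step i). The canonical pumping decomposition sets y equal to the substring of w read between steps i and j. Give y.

State sequence: p0 -b-> p0 -b-> p0 -b-> p0 -c-> p4 -a-> p1 -b-> p3 -b-> p1 -b-> p3
First repeat at step 1: p0 was already visited.

So i = 0, j = 1, giving x = w[0:0] = ε, y = w[0:1] = b, z = w[1:8] = bbcabbb.
Check: |xy| = 1 ≤ 5 and |y| = 1 ≥ 1. Reading y takes M from p0 back to p0, so every xyⁱz is accepted.
Pumping length from the standard proof: p = 5 (the number of states). The repeated state found above gives |xy| = j ≤ 5 and |y| = j − i ≥ 1.

b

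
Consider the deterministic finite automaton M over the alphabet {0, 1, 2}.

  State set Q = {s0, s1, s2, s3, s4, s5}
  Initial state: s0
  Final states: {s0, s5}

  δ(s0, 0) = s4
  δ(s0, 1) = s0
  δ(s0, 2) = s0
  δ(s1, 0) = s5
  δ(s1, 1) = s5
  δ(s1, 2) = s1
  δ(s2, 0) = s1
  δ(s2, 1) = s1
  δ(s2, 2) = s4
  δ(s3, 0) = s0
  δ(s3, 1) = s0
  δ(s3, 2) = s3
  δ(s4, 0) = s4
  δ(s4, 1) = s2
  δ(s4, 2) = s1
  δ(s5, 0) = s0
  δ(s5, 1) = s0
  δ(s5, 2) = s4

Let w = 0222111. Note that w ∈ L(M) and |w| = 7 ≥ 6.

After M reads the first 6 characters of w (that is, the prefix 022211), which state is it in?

s0

State sequence: s0 -0-> s4 -2-> s1 -2-> s1 -2-> s1 -1-> s5 -1-> s0

After reading 6 characters, M is in state s0.
(This kind of state-tracing is the core of the pumping-lemma construction: with 6 states, pigeonhole forces a repeat within the first 6 steps.)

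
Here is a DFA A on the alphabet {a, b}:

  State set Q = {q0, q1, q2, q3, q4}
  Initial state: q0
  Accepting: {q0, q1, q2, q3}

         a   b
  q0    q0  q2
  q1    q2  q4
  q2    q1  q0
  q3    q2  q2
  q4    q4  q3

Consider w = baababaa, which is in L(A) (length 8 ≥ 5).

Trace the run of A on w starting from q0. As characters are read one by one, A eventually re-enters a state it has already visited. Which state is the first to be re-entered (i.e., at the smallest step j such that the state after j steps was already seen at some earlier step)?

Run of A on w = b a a b a b a a:
  step 0: q0  (start)
  step 1: q2  (read b: q0→q2)
  step 2: q1  (read a: q2→q1)
  step 3: q2  (read a: q1→q2)   ← first repeat (q2 seen earlier)
  step 4: q0  (read b: q2→q0)
  step 5: q0  (read a: q0→q0)
  step 6: q2  (read b: q0→q2)
  step 7: q1  (read a: q2→q1)
  step 8: q2  (read a: q1→q2)

The earliest repeat is at step j = 3: A is in q2, which it already visited at step i = 1.
Pumping length from the standard proof: p = 5 (the number of states). The repeated state found above gives |xy| = j ≤ 5 and |y| = j − i ≥ 1.

q2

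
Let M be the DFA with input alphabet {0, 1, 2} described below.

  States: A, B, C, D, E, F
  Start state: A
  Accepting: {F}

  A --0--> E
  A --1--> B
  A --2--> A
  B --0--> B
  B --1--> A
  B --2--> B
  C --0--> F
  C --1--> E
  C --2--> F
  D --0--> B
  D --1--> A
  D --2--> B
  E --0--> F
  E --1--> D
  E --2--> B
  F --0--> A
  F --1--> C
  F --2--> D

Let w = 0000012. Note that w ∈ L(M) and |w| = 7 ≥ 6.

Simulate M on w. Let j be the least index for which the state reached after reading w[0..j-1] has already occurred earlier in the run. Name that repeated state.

Run of M on w = 0 0 0 0 0 1 2:
  step 0: A  (start)
  step 1: E  (read 0: A→E)
  step 2: F  (read 0: E→F)
  step 3: A  (read 0: F→A)   ← first repeat (A seen earlier)
  step 4: E  (read 0: A→E)
  step 5: F  (read 0: E→F)
  step 6: C  (read 1: F→C)
  step 7: F  (read 2: C→F)

The earliest repeat is at step j = 3: M is in A, which it already visited at step i = 0.
Pumping length from the standard proof: p = 6 (the number of states). The repeated state found above gives |xy| = j ≤ 6 and |y| = j − i ≥ 1.

A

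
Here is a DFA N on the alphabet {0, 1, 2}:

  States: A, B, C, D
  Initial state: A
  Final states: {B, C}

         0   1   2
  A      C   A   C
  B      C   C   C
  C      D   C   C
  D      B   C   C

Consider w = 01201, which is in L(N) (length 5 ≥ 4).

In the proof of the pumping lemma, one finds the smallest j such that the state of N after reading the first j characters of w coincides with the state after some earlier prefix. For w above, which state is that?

C

Run of N on w = 0 1 2 0 1:
  step 0: A  (start)
  step 1: C  (read 0: A→C)
  step 2: C  (read 1: C→C)   ← first repeat (C seen earlier)
  step 3: C  (read 2: C→C)
  step 4: D  (read 0: C→D)
  step 5: C  (read 1: D→C)

The earliest repeat is at step j = 2: N is in C, which it already visited at step i = 1.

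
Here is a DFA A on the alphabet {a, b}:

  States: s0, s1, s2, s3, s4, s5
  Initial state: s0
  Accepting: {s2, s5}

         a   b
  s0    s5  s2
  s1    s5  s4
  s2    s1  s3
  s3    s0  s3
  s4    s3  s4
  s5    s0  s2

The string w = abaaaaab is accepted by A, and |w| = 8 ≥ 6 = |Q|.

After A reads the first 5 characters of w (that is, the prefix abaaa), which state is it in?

Run of A on the first 5 characters of w = a b a a a:
  step 0: s0  (start)
  step 1: s5  (read a: s0→s5)
  step 2: s2  (read b: s5→s2)
  step 3: s1  (read a: s2→s1)
  step 4: s5  (read a: s1→s5)
  step 5: s0  (read a: s5→s0)

After reading 5 characters, A is in state s0.

s0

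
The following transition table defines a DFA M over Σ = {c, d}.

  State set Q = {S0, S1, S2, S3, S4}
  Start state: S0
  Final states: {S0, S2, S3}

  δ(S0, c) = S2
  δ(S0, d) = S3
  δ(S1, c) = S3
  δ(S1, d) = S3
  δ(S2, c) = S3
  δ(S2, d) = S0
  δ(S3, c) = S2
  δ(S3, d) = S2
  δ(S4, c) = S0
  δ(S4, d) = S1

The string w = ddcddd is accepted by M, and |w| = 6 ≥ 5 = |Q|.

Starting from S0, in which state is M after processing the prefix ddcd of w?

S2

State sequence: S0 -d-> S3 -d-> S2 -c-> S3 -d-> S2

After reading 4 characters, M is in state S2.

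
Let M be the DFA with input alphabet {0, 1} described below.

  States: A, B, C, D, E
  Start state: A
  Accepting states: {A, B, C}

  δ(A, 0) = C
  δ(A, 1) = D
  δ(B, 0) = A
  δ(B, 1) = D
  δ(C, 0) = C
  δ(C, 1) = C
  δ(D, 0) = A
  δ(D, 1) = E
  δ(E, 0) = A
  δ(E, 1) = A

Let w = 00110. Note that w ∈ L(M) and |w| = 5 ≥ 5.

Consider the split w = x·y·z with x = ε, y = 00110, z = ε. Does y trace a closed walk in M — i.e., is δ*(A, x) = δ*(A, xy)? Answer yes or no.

State sequence: A -0-> C -0-> C -1-> C -1-> C -0-> C

After x (step 0): A. After xy (step 5): C.
They differ (A ≠ C), so y is not a cycle from the state after x; this split is not the one the pumping-lemma construction produces, and pumping y need not keep the string in L(M).

no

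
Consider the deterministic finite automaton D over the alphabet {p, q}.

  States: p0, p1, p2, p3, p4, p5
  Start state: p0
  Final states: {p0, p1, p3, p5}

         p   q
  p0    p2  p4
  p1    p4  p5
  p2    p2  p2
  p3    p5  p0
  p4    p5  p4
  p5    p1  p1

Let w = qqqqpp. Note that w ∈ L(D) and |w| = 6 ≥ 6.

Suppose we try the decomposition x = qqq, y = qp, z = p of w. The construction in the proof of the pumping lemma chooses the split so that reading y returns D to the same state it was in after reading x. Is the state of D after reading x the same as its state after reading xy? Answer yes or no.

no

Run of D on the first 5 characters of w = q q q q p:
  step 0: p0  (start)
  step 1: p4  (read q: p0→p4)
  step 2: p4  (read q: p4→p4)
  step 3: p4  (read q: p4→p4)
  step 4: p4  (read q: p4→p4)
  step 5: p5  (read p: p4→p5)

After x (step 3): p4. After xy (step 5): p5.
They differ (p4 ≠ p5), so y is not a cycle from the state after x; this split is not the one the pumping-lemma construction produces, and pumping y need not keep the string in L(D).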